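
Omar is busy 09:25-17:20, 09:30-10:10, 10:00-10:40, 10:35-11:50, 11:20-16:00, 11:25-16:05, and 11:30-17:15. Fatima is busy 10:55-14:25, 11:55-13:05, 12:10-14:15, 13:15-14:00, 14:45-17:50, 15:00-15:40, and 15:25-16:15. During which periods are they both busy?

A, merged: 09:25-17:20.
B, merged: 10:55-14:25, 14:45-17:50.
09:25-17:20 meets the second set on 10:55-14:25, 14:45-17:20.

10:55-14:25, 14:45-17:20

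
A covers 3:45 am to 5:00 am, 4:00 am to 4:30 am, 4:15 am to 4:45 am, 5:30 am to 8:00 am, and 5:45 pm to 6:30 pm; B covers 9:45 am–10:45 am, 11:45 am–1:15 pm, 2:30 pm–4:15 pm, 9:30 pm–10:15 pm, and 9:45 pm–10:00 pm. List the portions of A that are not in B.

Merge the first list: 3:45 am-5:00 am, 5:30 am-8:00 am, 5:45 pm-6:30 pm.
Merge the second list: 9:45 am-10:45 am, 11:45 am-1:15 pm, 2:30 pm-4:15 pm, 9:30 pm-10:15 pm.
3:45 am-5:00 am is untouched.
5:30 am-8:00 am is untouched.
5:45 pm-6:30 pm is untouched.

3:45 am-5:00 am, 5:30 am-8:00 am, 5:45 pm-6:30 pm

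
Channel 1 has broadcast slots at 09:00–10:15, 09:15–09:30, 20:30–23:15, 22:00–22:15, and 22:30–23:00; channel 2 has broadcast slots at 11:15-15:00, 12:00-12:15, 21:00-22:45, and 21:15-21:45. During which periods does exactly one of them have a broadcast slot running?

09:00–10:15, 11:15–15:00, 20:30–21:00, 22:45–23:15

A, merged: 09:00–10:15, 20:30–23:15.
B, merged: 11:15–15:00, 21:00–22:45.
Only in the first: 09:00–10:15, 20:30–21:00, 22:45–23:15.
Only in the second: 11:15–15:00.
Together these are the periods covered by exactly one.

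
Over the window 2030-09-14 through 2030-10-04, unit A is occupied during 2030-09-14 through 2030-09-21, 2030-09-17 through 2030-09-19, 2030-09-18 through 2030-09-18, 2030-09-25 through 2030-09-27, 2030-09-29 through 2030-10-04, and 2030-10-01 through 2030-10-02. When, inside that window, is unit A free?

2030-09-22 through 2030-09-24, 2030-09-28 through 2030-09-28

After merging, the occupied span is 2030-09-14 through 2030-09-21, 2030-09-25 through 2030-09-27, 2030-09-29 through 2030-10-04.
Gaps within 2030-09-14 through 2030-10-04: 2030-09-22 through 2030-09-24, 2030-09-28 through 2030-09-28.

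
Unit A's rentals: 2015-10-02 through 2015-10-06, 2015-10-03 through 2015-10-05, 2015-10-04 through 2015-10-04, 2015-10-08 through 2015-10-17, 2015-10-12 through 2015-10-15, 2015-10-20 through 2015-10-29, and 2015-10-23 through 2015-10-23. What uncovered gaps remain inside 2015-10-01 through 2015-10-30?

The merged coverage is 2015-10-02 through 2015-10-06, 2015-10-08 through 2015-10-17, 2015-10-20 through 2015-10-29.
Uncovered inside 2015-10-01 through 2015-10-30: 2015-10-01 through 2015-10-01, 2015-10-07 through 2015-10-07, 2015-10-18 through 2015-10-19, 2015-10-30 through 2015-10-30.

2015-10-01 through 2015-10-01, 2015-10-07 through 2015-10-07, 2015-10-18 through 2015-10-19, 2015-10-30 through 2015-10-30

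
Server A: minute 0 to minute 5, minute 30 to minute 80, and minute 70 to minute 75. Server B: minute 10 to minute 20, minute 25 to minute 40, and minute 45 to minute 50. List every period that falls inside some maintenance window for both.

Merge the first list: minute 0 to minute 5, minute 30 to minute 80.
minute 0 to minute 5: no overlap with the second set.
minute 30 to minute 80 meets the second set on minute 30 to minute 40, minute 45 to minute 50.

minute 30 to minute 40, minute 45 to minute 50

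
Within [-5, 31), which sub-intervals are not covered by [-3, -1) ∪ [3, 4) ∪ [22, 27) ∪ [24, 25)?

[-5, -3) ∪ [-1, 3) ∪ [4, 22) ∪ [27, 31)

Covered (merged): [-3, -1), [3, 4), [22, 27).
Complement within [-5, 31): [-5, -3), [-1, 3), [4, 22), [27, 31).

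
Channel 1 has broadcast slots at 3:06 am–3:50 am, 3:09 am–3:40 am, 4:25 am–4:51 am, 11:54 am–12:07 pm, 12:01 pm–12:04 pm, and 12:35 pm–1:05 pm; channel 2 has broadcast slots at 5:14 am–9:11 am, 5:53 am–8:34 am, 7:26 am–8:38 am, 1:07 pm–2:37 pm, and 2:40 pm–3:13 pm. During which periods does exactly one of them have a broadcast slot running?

First set merges to 3:06 am–3:50 am, 4:25 am–4:51 am, 11:54 am–12:07 pm, 12:35 pm–1:05 pm.
Second set merges to 5:14 am–9:11 am, 1:07 pm–2:37 pm, 2:40 pm–3:13 pm.
A but not B: 3:06 am–3:50 am, 4:25 am–4:51 am, 11:54 am–12:07 pm, 12:35 pm–1:05 pm.
B but not A: 5:14 am–9:11 am, 1:07 pm–2:37 pm, 2:40 pm–3:13 pm.
Combining gives A △ B.

3:06 am–3:50 am, 4:25 am–4:51 am, 5:14 am–9:11 am, 11:54 am–12:07 pm, 12:35 pm–1:05 pm, 1:07 pm–2:37 pm, 2:40 pm–3:13 pm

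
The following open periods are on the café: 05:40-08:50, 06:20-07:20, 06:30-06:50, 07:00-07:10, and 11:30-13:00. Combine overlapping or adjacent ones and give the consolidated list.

05:40–08:50, 11:30–13:00

06:20–07:20 overlaps/touches 05:40–08:50 → extend to 05:40–08:50.
06:30–06:50 overlaps/touches 05:40–08:50 → extend to 05:40–08:50.
07:00–07:10 overlaps/touches 05:40–08:50 → extend to 05:40–08:50.
11:30–13:00 is disjoint → start new block.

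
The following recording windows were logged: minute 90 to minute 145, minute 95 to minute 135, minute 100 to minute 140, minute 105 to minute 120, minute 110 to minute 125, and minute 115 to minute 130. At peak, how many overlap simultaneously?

Sweep endpoints in order; track running count of active intervals.
Peak of 6 reached at minute 115.

6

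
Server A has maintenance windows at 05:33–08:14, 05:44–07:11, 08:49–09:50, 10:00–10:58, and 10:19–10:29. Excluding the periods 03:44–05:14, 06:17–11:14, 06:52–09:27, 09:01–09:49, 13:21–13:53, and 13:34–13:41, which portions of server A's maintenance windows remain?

First set merges to 05:33–08:14, 08:49–09:50, 10:00–10:58.
Second set merges to 03:44–05:14, 06:17–11:14, 13:21–13:53.
05:33–08:14 with B removed leaves 05:33–06:17.
08:49–09:50 lies entirely inside B → drops out.
10:00–10:58 lies entirely inside B → drops out.

05:33–06:17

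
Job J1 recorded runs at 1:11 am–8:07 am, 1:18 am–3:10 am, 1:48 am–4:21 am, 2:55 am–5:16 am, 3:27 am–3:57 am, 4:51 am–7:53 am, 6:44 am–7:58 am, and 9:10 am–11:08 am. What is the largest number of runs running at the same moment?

4

At 2:55 am, 4 of the intervals are simultaneously active.
No point has more.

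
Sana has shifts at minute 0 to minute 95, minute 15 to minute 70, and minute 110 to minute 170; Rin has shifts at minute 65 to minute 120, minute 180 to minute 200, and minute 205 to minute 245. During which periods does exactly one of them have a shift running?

First set merges to minute 0 to minute 95, minute 110 to minute 170.
Only in the first: minute 0 to minute 65, minute 120 to minute 170.
Only in the second: minute 95 to minute 110, minute 180 to minute 200, minute 205 to minute 245.
Together these are the periods covered by exactly one.

minute 0 to minute 65, minute 95 to minute 110, minute 120 to minute 170, minute 180 to minute 200, minute 205 to minute 245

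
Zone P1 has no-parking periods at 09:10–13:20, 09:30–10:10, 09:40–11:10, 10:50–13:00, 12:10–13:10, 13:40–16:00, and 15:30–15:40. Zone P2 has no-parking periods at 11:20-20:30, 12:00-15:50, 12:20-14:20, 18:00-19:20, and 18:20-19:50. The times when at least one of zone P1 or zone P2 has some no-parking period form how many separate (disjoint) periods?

1

First set merges to 09:10–13:20, 13:40–16:00.
Second set merges to 11:20–20:30.
A ∪ B = 09:10–20:30.
That is 1 disjoint piece.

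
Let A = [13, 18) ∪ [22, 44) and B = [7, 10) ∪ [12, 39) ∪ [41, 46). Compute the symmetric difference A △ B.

Only in the first: [39, 41).
Only in the second: [7, 10), [12, 13), [18, 22), [44, 46).
Together these are the periods covered by exactly one.

[7, 10) ∪ [12, 13) ∪ [18, 22) ∪ [39, 41) ∪ [44, 46)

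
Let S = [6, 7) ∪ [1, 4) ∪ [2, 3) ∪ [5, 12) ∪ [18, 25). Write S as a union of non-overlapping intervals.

Sort by start: [1, 4), [2, 3), [5, 12), [6, 7), [18, 25).
[2, 3) overlaps/touches [1, 4) → extend to [1, 4).
[5, 12) is disjoint → start new block.
[6, 7) overlaps/touches [5, 12) → extend to [5, 12).
[18, 25) is disjoint → start new block.

[1, 4) ∪ [5, 12) ∪ [18, 25)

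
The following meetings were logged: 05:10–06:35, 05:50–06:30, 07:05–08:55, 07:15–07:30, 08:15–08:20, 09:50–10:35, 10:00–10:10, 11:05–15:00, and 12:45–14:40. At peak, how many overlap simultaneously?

At 05:50, 2 of the intervals are simultaneously active.
No point has more.

2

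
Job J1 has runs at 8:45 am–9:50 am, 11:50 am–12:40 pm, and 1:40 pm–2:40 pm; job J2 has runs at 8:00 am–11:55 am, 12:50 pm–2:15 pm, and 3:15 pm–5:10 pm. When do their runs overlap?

8:45 am-9:50 am, 11:50 am-11:55 am, 1:40 pm-2:15 pm

8:45 am-9:50 am overlaps B on 8:45 am-9:50 am.
11:50 am-12:40 pm overlaps B on 11:50 am-11:55 am.
1:40 pm-2:40 pm overlaps B on 1:40 pm-2:15 pm.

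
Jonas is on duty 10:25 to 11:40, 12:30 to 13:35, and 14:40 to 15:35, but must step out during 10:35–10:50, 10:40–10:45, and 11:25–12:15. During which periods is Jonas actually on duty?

Second set merges to 10:35–10:50, 11:25–12:15.
10:25–11:40 \ B = 10:25–10:35, 10:50–11:25.
12:30–13:35: nothing removed.
14:40–15:35: nothing removed.

10:25–10:35, 10:50–11:25, 12:30–13:35, 14:40–15:35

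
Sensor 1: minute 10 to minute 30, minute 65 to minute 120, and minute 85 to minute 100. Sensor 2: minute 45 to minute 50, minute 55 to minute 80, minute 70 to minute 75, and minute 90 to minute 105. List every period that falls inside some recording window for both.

minute 65 to minute 80, minute 90 to minute 105

First set merges to minute 10 to minute 30, minute 65 to minute 120.
Second set merges to minute 45 to minute 50, minute 55 to minute 80, minute 90 to minute 105.
minute 10 to minute 30 meets no B interval.
minute 65 to minute 120 ∩ B → minute 65 to minute 80, minute 90 to minute 105.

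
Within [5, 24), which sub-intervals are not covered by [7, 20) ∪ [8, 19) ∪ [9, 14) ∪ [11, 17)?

The merged coverage is [7, 20).
Complement within [5, 24): [5, 7), [20, 24).

[5, 7) ∪ [20, 24)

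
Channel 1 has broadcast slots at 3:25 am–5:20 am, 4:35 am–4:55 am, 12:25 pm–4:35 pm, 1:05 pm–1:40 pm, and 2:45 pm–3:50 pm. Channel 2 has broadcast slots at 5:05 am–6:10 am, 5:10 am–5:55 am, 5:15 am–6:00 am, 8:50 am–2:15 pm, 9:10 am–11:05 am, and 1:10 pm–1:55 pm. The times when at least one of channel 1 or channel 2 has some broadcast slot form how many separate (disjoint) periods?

Merge the first list: 3:25 am–5:20 am, 12:25 pm–4:35 pm.
Merge the second list: 5:05 am–6:10 am, 8:50 am–2:15 pm.
A ∪ B = 3:25 am–6:10 am, 8:50 am–4:35 pm.
That is 2 disjoint pieces.

2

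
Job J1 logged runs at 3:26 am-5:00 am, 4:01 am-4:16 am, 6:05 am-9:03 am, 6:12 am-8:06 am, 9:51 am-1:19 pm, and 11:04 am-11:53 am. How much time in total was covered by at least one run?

Merged: 3:26 am-5:00 am, 6:05 am-9:03 am, 9:51 am-1:19 pm.
Lengths: 1 h 34 min + 2 h 58 min + 3 h 28 min = 8 h.

8 h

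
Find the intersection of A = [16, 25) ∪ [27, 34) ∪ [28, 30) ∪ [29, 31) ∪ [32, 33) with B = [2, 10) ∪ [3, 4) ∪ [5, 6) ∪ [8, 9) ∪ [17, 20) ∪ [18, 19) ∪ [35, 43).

Merge the first list: [16, 25), [27, 34).
Merge the second list: [2, 10), [17, 20), [35, 43).
[16, 25) overlaps B on [17, 20).
[27, 34) falls entirely outside B.

[17, 20)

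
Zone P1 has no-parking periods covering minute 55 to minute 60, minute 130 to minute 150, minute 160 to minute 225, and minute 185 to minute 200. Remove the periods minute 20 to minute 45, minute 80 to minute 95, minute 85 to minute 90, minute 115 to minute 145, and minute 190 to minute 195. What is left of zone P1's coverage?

Merge the first list: minute 55 to minute 60, minute 130 to minute 150, minute 160 to minute 225.
Merge the second list: minute 20 to minute 45, minute 80 to minute 95, minute 115 to minute 145, minute 190 to minute 195.
minute 55 to minute 60 is untouched.
minute 130 to minute 150 with B removed leaves minute 145 to minute 150.
minute 160 to minute 225 with B removed leaves minute 160 to minute 190, minute 195 to minute 225.

minute 55 to minute 60, minute 145 to minute 150, minute 160 to minute 190, minute 195 to minute 225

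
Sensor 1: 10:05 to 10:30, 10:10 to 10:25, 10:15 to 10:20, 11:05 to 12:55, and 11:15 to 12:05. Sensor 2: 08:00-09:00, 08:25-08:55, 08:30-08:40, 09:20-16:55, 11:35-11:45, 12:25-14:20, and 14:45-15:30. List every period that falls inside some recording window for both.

A, merged: 10:05–10:30, 11:05–12:55.
B, merged: 08:00–09:00, 09:20–16:55.
10:05–10:30 overlaps B on 10:05–10:30.
11:05–12:55 overlaps B on 11:05–12:55.

10:05–10:30, 11:05–12:55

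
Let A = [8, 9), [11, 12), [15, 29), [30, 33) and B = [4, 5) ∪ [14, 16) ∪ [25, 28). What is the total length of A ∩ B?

4

A ∩ B = [15, 16), [25, 28).
Total: 1 + 3 = 4.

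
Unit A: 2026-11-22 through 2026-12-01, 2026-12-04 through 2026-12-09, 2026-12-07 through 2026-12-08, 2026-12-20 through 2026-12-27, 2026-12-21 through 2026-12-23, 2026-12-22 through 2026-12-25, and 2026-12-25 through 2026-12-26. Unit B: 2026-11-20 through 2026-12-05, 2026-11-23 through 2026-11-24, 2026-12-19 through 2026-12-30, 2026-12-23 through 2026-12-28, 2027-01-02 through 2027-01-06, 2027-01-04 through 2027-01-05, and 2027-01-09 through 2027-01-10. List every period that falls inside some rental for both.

First set merges to 2026-11-22 through 2026-12-01, 2026-12-04 through 2026-12-09, 2026-12-20 through 2026-12-27.
Second set merges to 2026-11-20 through 2026-12-05, 2026-12-19 through 2026-12-30, 2027-01-02 through 2027-01-06, 2027-01-09 through 2027-01-10.
2026-11-22 through 2026-12-01 ∩ B → 2026-11-22 through 2026-12-01.
2026-12-04 through 2026-12-09 ∩ B → 2026-12-04 through 2026-12-05.
2026-12-20 through 2026-12-27 ∩ B → 2026-12-20 through 2026-12-27.

2026-11-22 through 2026-12-01, 2026-12-04 through 2026-12-05, 2026-12-20 through 2026-12-27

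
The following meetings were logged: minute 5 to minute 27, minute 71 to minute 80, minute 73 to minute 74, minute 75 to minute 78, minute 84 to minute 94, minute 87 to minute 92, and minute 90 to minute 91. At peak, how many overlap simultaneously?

At minute 90, 3 of the intervals are simultaneously active.
No point has more.

3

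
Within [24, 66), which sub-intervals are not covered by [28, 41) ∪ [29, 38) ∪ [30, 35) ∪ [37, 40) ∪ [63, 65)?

[24, 28) ∪ [41, 63) ∪ [65, 66)

Covered (merged): [28, 41), [63, 65).
Complement within [24, 66): [24, 28), [41, 63), [65, 66).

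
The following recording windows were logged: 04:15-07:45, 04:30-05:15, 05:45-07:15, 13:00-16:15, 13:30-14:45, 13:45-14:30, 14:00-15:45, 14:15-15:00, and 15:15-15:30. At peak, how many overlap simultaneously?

5

At 14:15, 5 of the intervals are simultaneously active.
No point has more.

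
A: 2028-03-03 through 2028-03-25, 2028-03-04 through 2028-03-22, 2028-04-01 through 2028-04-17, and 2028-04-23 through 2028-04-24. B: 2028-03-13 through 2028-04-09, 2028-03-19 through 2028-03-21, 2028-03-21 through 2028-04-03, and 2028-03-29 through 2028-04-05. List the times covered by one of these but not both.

2028-03-03 through 2028-03-12, 2028-03-26 through 2028-03-31, 2028-04-10 through 2028-04-17, 2028-04-23 through 2028-04-24

Merge the first list: 2028-03-03 through 2028-03-25, 2028-04-01 through 2028-04-17, 2028-04-23 through 2028-04-24.
Merge the second list: 2028-03-13 through 2028-04-09.
Only in the first: 2028-03-03 through 2028-03-12, 2028-04-10 through 2028-04-17, 2028-04-23 through 2028-04-24.
Only in the second: 2028-03-26 through 2028-03-31.
Together these are the periods covered by exactly one.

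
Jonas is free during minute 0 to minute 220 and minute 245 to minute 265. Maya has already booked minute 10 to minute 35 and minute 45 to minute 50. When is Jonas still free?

minute 0 to minute 10, minute 35 to minute 45, minute 50 to minute 220, minute 245 to minute 265

minute 0 to minute 220 \ B = minute 0 to minute 10, minute 35 to minute 45, minute 50 to minute 220.
minute 245 to minute 265: nothing removed.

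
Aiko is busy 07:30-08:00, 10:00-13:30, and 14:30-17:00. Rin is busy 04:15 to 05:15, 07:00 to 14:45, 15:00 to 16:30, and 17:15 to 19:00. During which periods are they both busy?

07:30–08:00, 10:00–13:30, 14:30–14:45, 15:00–16:30

07:30–08:00 ∩ B → 07:30–08:00.
10:00–13:30 ∩ B → 10:00–13:30.
14:30–17:00 ∩ B → 14:30–14:45, 15:00–16:30.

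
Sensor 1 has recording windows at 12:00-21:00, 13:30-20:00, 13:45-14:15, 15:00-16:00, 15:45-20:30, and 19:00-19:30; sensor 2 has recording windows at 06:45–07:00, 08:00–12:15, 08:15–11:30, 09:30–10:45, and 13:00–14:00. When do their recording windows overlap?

12:00–12:15, 13:00–14:00

Merge the first list: 12:00–21:00.
Merge the second list: 06:45–07:00, 08:00–12:15, 13:00–14:00.
12:00–21:00 ∩ B → 12:00–12:15, 13:00–14:00.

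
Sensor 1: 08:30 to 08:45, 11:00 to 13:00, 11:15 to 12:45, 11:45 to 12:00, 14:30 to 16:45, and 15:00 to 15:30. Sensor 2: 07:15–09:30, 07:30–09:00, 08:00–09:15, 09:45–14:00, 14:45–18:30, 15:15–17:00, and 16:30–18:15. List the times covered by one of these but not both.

A, merged: 08:30–08:45, 11:00–13:00, 14:30–16:45.
B, merged: 07:15–09:30, 09:45–14:00, 14:45–18:30.
Only in the first: 14:30–14:45.
Only in the second: 07:15–08:30, 08:45–09:30, 09:45–11:00, 13:00–14:00, 16:45–18:30.
Together these are the periods covered by exactly one.

07:15–08:30, 08:45–09:30, 09:45–11:00, 13:00–14:00, 14:30–14:45, 16:45–18:30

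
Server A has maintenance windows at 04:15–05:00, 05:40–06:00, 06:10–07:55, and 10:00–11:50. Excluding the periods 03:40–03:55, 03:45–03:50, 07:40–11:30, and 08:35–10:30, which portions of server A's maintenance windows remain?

04:15–05:00, 05:40–06:00, 06:10–07:40, 11:30–11:50

Second set merges to 03:40–03:55, 07:40–11:30.
04:15–05:00 is untouched.
05:40–06:00 is untouched.
06:10–07:55 with B removed leaves 06:10–07:40.
10:00–11:50 with B removed leaves 11:30–11:50.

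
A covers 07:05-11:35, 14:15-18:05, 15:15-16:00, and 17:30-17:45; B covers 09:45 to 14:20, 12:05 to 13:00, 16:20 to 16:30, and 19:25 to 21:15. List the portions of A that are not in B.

First set merges to 07:05-11:35, 14:15-18:05.
Second set merges to 09:45-14:20, 16:20-16:30, 19:25-21:15.
07:05-11:35 minus B → 07:05-09:45.
14:15-18:05 minus B → 14:20-16:20, 16:30-18:05.

07:05-09:45, 14:20-16:20, 16:30-18:05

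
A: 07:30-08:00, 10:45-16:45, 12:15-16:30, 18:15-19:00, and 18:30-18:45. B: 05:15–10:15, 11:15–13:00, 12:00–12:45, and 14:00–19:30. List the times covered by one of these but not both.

05:15-07:30, 08:00-10:15, 10:45-11:15, 13:00-14:00, 16:45-18:15, 19:00-19:30

Merge the first list: 07:30-08:00, 10:45-16:45, 18:15-19:00.
Merge the second list: 05:15-10:15, 11:15-13:00, 14:00-19:30.
A but not B: 10:45-11:15, 13:00-14:00.
B but not A: 05:15-07:30, 08:00-10:15, 16:45-18:15, 19:00-19:30.
Combining gives A △ B.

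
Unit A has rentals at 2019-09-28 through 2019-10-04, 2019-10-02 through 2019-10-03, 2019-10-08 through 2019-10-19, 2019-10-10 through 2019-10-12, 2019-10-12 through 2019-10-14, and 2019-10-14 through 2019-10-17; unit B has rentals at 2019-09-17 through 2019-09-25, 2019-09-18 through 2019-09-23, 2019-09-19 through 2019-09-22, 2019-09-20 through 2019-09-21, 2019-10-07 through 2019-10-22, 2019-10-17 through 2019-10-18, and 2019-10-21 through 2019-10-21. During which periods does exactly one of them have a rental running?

First set merges to 2019-09-28 through 2019-10-04, 2019-10-08 through 2019-10-19.
Second set merges to 2019-09-17 through 2019-09-25, 2019-10-07 through 2019-10-22.
Only in the first: 2019-09-28 through 2019-10-04.
Only in the second: 2019-09-17 through 2019-09-25, 2019-10-07 through 2019-10-07, 2019-10-20 through 2019-10-22.
Together these are the periods covered by exactly one.

2019-09-17 through 2019-09-25, 2019-09-28 through 2019-10-04, 2019-10-07 through 2019-10-07, 2019-10-20 through 2019-10-22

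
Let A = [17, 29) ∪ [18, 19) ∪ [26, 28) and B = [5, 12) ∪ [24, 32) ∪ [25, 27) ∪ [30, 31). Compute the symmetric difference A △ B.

[5, 12) ∪ [17, 24) ∪ [29, 32)

First set merges to [17, 29).
Second set merges to [5, 12), [24, 32).
A but not B: [17, 24).
B but not A: [5, 12), [29, 32).
Combining gives A △ B.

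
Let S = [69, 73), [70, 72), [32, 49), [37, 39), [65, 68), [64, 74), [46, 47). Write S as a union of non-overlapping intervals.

Sort by start: [32, 49), [37, 39), [46, 47), [64, 74), [65, 68), [69, 73), [70, 72).
[37, 39) overlaps/touches [32, 49) → extend to [32, 49).
[46, 47) overlaps/touches [32, 49) → extend to [32, 49).
[64, 74) is disjoint → start new block.
[65, 68) overlaps/touches [64, 74) → extend to [64, 74).
[69, 73) overlaps/touches [64, 74) → extend to [64, 74).
[70, 72) overlaps/touches [64, 74) → extend to [64, 74).

[32, 49) ∪ [64, 74)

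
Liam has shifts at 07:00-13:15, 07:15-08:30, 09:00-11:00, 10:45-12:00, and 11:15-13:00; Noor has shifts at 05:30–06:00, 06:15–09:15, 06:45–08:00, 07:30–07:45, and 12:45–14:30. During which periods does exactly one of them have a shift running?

05:30–06:00, 06:15–07:00, 09:15–12:45, 13:15–14:30

A, merged: 07:00–13:15.
B, merged: 05:30–06:00, 06:15–09:15, 12:45–14:30.
A \ B = 09:15–12:45.
B \ A = 05:30–06:00, 06:15–07:00, 13:15–14:30.
Union of the two gives the symmetric difference.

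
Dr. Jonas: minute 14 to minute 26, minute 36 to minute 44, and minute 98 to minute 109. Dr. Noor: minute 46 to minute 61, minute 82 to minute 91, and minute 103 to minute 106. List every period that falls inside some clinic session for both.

minute 14 to minute 26: no overlap with the second set.
minute 36 to minute 44: no overlap with the second set.
minute 98 to minute 109 meets the second set on minute 103 to minute 106.

minute 103 to minute 106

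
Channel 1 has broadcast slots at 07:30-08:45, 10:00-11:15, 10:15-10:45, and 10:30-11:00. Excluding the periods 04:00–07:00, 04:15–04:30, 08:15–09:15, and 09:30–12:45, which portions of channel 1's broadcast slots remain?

07:30–08:15

First set merges to 07:30–08:45, 10:00–11:15.
Second set merges to 04:00–07:00, 08:15–09:15, 09:30–12:45.
07:30–08:45 \ B = 07:30–08:15.
10:00–11:15: entirely removed.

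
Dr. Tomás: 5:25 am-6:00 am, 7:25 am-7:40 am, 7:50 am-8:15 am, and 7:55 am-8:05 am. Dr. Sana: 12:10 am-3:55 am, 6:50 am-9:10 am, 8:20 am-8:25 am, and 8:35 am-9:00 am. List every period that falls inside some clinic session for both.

Merge the first list: 5:25 am–6:00 am, 7:25 am–7:40 am, 7:50 am–8:15 am.
Merge the second list: 12:10 am–3:55 am, 6:50 am–9:10 am.
5:25 am–6:00 am: no overlap with the second set.
7:25 am–7:40 am meets the second set on 7:25 am–7:40 am.
7:50 am–8:15 am meets the second set on 7:50 am–8:15 am.

7:25 am–7:40 am, 7:50 am–8:15 am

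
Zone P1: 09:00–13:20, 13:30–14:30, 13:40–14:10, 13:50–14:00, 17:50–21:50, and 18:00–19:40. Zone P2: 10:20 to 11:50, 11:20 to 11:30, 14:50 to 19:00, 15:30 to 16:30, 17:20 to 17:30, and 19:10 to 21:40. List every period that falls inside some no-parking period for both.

10:20–11:50, 17:50–19:00, 19:10–21:40

First set merges to 09:00–13:20, 13:30–14:30, 17:50–21:50.
Second set merges to 10:20–11:50, 14:50–19:00, 19:10–21:40.
09:00–13:20 ∩ B → 10:20–11:50.
13:30–14:30 meets no B interval.
17:50–21:50 ∩ B → 17:50–19:00, 19:10–21:40.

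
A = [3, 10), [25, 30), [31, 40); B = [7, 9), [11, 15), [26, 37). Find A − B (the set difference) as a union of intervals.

[3, 7) ∪ [9, 10) ∪ [25, 26) ∪ [37, 40)

[3, 10) minus B → [3, 7), [9, 10).
[25, 30) minus B → [25, 26).
[31, 40) minus B → [37, 40).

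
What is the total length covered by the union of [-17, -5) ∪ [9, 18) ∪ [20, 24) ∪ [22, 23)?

25

Merged: [-17, -5), [9, 18), [20, 24).
Lengths: 12 + 9 + 4 = 25.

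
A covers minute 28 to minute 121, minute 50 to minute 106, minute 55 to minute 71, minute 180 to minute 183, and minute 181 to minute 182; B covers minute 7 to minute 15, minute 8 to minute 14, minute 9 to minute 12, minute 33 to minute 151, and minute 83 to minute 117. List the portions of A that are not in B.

minute 28 to minute 33, minute 180 to minute 183

First set merges to minute 28 to minute 121, minute 180 to minute 183.
Second set merges to minute 7 to minute 15, minute 33 to minute 151.
minute 28 to minute 121 with B removed leaves minute 28 to minute 33.
minute 180 to minute 183 is untouched.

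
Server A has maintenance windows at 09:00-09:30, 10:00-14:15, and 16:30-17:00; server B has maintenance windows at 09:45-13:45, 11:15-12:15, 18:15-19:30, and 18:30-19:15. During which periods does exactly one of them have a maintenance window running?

09:00–09:30, 09:45–10:00, 13:45–14:15, 16:30–17:00, 18:15–19:30

Merge the second list: 09:45–13:45, 18:15–19:30.
A but not B: 09:00–09:30, 13:45–14:15, 16:30–17:00.
B but not A: 09:45–10:00, 18:15–19:30.
Combining gives A △ B.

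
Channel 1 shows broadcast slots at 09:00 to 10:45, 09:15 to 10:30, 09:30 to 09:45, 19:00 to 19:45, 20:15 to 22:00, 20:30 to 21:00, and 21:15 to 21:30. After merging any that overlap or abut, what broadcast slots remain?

09:00-10:45, 19:00-19:45, 20:15-22:00

09:15-10:30 overlaps/touches 09:00-10:45 → extend to 09:00-10:45.
09:30-09:45 overlaps/touches 09:00-10:45 → extend to 09:00-10:45.
19:00-19:45 is disjoint → start new block.
20:15-22:00 is disjoint → start new block.
20:30-21:00 overlaps/touches 20:15-22:00 → extend to 20:15-22:00.
21:15-21:30 overlaps/touches 20:15-22:00 → extend to 20:15-22:00.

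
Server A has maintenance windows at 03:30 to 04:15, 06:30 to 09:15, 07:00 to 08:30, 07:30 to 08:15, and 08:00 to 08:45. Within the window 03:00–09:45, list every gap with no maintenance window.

Covered (merged): 03:30–04:15, 06:30–09:15.
Uncovered inside 03:00–09:45: 03:00–03:30, 04:15–06:30, 09:15–09:45.

03:00–03:30, 04:15–06:30, 09:15–09:45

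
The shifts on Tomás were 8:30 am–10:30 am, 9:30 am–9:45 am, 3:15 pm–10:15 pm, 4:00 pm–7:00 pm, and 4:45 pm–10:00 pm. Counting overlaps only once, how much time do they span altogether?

9 h

Merged: 8:30 am-10:30 am, 3:15 pm-10:15 pm.
Lengths: 2 h + 7 h = 9 h.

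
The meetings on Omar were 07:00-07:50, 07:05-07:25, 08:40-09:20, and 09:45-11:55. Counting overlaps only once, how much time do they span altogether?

3 h 40 min

Merged: 07:00–07:50, 08:40–09:20, 09:45–11:55.
Lengths: 50 min + 40 min + 2 h 10 min = 3 h 40 min.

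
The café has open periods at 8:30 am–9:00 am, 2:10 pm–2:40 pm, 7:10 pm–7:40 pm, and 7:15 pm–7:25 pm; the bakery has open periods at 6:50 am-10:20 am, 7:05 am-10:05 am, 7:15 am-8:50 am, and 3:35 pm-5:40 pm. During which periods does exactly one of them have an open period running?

6:50 am–8:30 am, 9:00 am–10:20 am, 2:10 pm–2:40 pm, 3:35 pm–5:40 pm, 7:10 pm–7:40 pm

A, merged: 8:30 am–9:00 am, 2:10 pm–2:40 pm, 7:10 pm–7:40 pm.
B, merged: 6:50 am–10:20 am, 3:35 pm–5:40 pm.
A \ B = 2:10 pm–2:40 pm, 7:10 pm–7:40 pm.
B \ A = 6:50 am–8:30 am, 9:00 am–10:20 am, 3:35 pm–5:40 pm.
Union of the two gives the symmetric difference.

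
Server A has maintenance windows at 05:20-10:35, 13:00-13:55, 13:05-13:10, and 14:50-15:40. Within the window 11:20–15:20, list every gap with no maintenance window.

11:20–13:00, 13:55–14:50

Covered (merged): 05:20–10:35, 13:00–13:55, 14:50–15:40.
Uncovered inside 11:20–15:20: 11:20–13:00, 13:55–14:50.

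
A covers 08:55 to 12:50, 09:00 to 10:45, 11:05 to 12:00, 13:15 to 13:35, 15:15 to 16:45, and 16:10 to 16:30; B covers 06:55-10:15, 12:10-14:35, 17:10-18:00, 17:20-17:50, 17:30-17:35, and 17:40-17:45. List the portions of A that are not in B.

10:15–12:10, 15:15–16:45

A, merged: 08:55–12:50, 13:15–13:35, 15:15–16:45.
B, merged: 06:55–10:15, 12:10–14:35, 17:10–18:00.
08:55–12:50 minus B → 10:15–12:10.
13:15–13:35: fully covered by B → removed.
15:15–16:45: no B overlap → unchanged.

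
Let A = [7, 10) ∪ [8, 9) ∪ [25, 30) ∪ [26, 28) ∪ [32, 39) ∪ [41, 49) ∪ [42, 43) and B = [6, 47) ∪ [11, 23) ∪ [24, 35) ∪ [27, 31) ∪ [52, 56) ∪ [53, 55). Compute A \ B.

A, merged: [7, 10), [25, 30), [32, 39), [41, 49).
B, merged: [6, 47), [52, 56).
[7, 10): entirely removed.
[25, 30): entirely removed.
[32, 39): entirely removed.
[41, 49) \ B = [47, 49).

[47, 49)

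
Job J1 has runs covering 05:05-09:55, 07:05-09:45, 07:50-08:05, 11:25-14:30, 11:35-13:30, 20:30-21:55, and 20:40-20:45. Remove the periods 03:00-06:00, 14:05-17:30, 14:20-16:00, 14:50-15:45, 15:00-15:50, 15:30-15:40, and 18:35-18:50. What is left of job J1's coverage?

A, merged: 05:05–09:55, 11:25–14:30, 20:30–21:55.
B, merged: 03:00–06:00, 14:05–17:30, 18:35–18:50.
05:05–09:55 minus B → 06:00–09:55.
11:25–14:30 minus B → 11:25–14:05.
20:30–21:55: no B overlap → unchanged.

06:00–09:55, 11:25–14:05, 20:30–21:55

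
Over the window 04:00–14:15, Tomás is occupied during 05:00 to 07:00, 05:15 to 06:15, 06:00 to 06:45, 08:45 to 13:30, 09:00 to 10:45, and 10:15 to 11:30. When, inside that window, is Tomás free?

The merged coverage is 05:00-07:00, 08:45-13:30.
Gaps within 04:00-14:15: 04:00-05:00, 07:00-08:45, 13:30-14:15.

04:00-05:00, 07:00-08:45, 13:30-14:15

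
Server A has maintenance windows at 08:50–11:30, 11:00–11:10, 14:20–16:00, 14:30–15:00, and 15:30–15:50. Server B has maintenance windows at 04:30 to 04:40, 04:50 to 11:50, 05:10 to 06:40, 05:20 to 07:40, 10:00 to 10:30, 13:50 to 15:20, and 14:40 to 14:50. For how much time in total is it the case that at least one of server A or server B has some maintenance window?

Merge the first list: 08:50–11:30, 14:20–16:00.
Merge the second list: 04:30–04:40, 04:50–11:50, 13:50–15:20.
A ∪ B = 04:30–04:40, 04:50–11:50, 13:50–16:00.
Total: 10 min + 7 h + 2 h 10 min = 9 h 20 min.

9 h 20 min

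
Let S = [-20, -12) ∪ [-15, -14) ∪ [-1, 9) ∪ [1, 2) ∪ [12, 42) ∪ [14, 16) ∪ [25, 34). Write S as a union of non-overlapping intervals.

[-15, -14) overlaps/touches [-20, -12) → extend to [-20, -12).
[-1, 9) is disjoint → start new block.
[1, 2) overlaps/touches [-1, 9) → extend to [-1, 9).
[12, 42) is disjoint → start new block.
[14, 16) overlaps/touches [12, 42) → extend to [12, 42).
[25, 34) overlaps/touches [12, 42) → extend to [12, 42).

[-20, -12) ∪ [-1, 9) ∪ [12, 42)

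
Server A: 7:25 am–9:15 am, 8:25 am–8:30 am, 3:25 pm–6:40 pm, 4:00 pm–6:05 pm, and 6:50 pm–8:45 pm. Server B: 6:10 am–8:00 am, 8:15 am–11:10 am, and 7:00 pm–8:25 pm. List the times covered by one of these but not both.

Merge the first list: 7:25 am–9:15 am, 3:25 pm–6:40 pm, 6:50 pm–8:45 pm.
A \ B = 8:00 am–8:15 am, 3:25 pm–6:40 pm, 6:50 pm–7:00 pm, 8:25 pm–8:45 pm.
B \ A = 6:10 am–7:25 am, 9:15 am–11:10 am.
Union of the two gives the symmetric difference.

6:10 am–7:25 am, 8:00 am–8:15 am, 9:15 am–11:10 am, 3:25 pm–6:40 pm, 6:50 pm–7:00 pm, 8:25 pm–8:45 pm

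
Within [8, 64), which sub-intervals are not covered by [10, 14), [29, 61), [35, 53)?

Covered (merged): [10, 14), [29, 61).
Gaps within [8, 64): [8, 10), [14, 29), [61, 64).

[8, 10) ∪ [14, 29) ∪ [61, 64)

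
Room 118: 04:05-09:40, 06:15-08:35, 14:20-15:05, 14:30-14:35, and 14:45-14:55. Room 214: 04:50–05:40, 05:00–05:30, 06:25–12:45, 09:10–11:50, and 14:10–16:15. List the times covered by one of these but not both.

04:05-04:50, 05:40-06:25, 09:40-12:45, 14:10-14:20, 15:05-16:15

A, merged: 04:05-09:40, 14:20-15:05.
B, merged: 04:50-05:40, 06:25-12:45, 14:10-16:15.
A but not B: 04:05-04:50, 05:40-06:25.
B but not A: 09:40-12:45, 14:10-14:20, 15:05-16:15.
Combining gives A △ B.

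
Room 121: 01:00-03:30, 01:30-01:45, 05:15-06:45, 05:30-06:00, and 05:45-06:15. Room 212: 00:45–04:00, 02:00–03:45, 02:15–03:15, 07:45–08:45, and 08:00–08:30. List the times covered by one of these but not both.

Merge the first list: 01:00–03:30, 05:15–06:45.
Merge the second list: 00:45–04:00, 07:45–08:45.
A \ B = 05:15–06:45.
B \ A = 00:45–01:00, 03:30–04:00, 07:45–08:45.
Union of the two gives the symmetric difference.

00:45–01:00, 03:30–04:00, 05:15–06:45, 07:45–08:45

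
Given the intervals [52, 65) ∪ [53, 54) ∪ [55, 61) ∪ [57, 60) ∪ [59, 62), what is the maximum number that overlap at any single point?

4

Walk the sorted start/end points keeping a running depth.
The depth first hits 4 at 59.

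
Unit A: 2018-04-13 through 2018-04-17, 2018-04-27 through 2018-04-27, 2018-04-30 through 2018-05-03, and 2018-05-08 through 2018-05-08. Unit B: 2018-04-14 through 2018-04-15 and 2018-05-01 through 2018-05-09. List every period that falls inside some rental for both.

2018-04-14 through 2018-04-15, 2018-05-01 through 2018-05-03, 2018-05-08 through 2018-05-08

2018-04-13 through 2018-04-17 ∩ B → 2018-04-14 through 2018-04-15.
2018-04-27 through 2018-04-27 meets no B interval.
2018-04-30 through 2018-05-03 ∩ B → 2018-05-01 through 2018-05-03.
2018-05-08 through 2018-05-08 ∩ B → 2018-05-08 through 2018-05-08.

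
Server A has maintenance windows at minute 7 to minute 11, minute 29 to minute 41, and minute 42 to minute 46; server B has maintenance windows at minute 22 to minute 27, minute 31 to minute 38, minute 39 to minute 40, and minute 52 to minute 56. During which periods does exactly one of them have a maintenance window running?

minute 7 to minute 11, minute 22 to minute 27, minute 29 to minute 31, minute 38 to minute 39, minute 40 to minute 41, minute 42 to minute 46, minute 52 to minute 56

A \ B = minute 7 to minute 11, minute 29 to minute 31, minute 38 to minute 39, minute 40 to minute 41, minute 42 to minute 46.
B \ A = minute 22 to minute 27, minute 52 to minute 56.
Union of the two gives the symmetric difference.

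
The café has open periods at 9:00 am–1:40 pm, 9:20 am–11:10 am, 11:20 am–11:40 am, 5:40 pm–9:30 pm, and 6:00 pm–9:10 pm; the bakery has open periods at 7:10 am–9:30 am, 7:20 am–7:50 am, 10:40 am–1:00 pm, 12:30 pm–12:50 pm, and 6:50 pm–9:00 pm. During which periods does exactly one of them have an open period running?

7:10 am–9:00 am, 9:30 am–10:40 am, 1:00 pm–1:40 pm, 5:40 pm–6:50 pm, 9:00 pm–9:30 pm

First set merges to 9:00 am–1:40 pm, 5:40 pm–9:30 pm.
Second set merges to 7:10 am–9:30 am, 10:40 am–1:00 pm, 6:50 pm–9:00 pm.
Only in the first: 9:30 am–10:40 am, 1:00 pm–1:40 pm, 5:40 pm–6:50 pm, 9:00 pm–9:30 pm.
Only in the second: 7:10 am–9:00 am.
Together these are the periods covered by exactly one.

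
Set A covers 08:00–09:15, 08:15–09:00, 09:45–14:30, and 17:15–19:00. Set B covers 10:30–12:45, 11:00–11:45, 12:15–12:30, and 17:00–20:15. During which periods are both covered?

10:30-12:45, 17:15-19:00

A, merged: 08:00-09:15, 09:45-14:30, 17:15-19:00.
B, merged: 10:30-12:45, 17:00-20:15.
08:00-09:15 meets no B interval.
09:45-14:30 ∩ B → 10:30-12:45.
17:15-19:00 ∩ B → 17:15-19:00.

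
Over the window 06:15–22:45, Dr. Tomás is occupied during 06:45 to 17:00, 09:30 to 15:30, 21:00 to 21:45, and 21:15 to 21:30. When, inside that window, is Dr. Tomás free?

The merged coverage is 06:45–17:00, 21:00–21:45.
Gaps within 06:15–22:45: 06:15–06:45, 17:00–21:00, 21:45–22:45.

06:15–06:45, 17:00–21:00, 21:45–22:45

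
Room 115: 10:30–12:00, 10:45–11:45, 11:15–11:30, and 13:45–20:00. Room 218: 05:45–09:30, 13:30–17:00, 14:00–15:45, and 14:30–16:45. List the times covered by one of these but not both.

05:45–09:30, 10:30–12:00, 13:30–13:45, 17:00–20:00

First set merges to 10:30–12:00, 13:45–20:00.
Second set merges to 05:45–09:30, 13:30–17:00.
A \ B = 10:30–12:00, 17:00–20:00.
B \ A = 05:45–09:30, 13:30–13:45.
Union of the two gives the symmetric difference.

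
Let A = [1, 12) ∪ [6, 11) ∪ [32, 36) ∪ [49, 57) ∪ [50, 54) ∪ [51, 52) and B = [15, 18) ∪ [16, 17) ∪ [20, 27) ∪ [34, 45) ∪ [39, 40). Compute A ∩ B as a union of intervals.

[34, 36)

A, merged: [1, 12), [32, 36), [49, 57).
B, merged: [15, 18), [20, 27), [34, 45).
[1, 12) meets no B interval.
[32, 36) ∩ B → [34, 36).
[49, 57) meets no B interval.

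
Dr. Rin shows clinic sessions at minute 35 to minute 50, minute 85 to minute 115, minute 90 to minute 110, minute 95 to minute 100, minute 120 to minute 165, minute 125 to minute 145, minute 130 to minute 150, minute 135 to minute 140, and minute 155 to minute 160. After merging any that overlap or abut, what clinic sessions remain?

minute 35 to minute 50, minute 85 to minute 115, minute 120 to minute 165

minute 85 to minute 115 is disjoint → start new block.
minute 90 to minute 110 overlaps/touches minute 85 to minute 115 → extend to minute 85 to minute 115.
minute 95 to minute 100 overlaps/touches minute 85 to minute 115 → extend to minute 85 to minute 115.
minute 120 to minute 165 is disjoint → start new block.
minute 125 to minute 145 overlaps/touches minute 120 to minute 165 → extend to minute 120 to minute 165.
minute 130 to minute 150 overlaps/touches minute 120 to minute 165 → extend to minute 120 to minute 165.
minute 135 to minute 140 overlaps/touches minute 120 to minute 165 → extend to minute 120 to minute 165.
minute 155 to minute 160 overlaps/touches minute 120 to minute 165 → extend to minute 120 to minute 165.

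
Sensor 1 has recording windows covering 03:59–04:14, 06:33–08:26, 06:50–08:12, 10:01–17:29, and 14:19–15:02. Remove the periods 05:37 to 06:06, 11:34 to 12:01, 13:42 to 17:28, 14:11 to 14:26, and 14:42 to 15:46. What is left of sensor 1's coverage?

Merge the first list: 03:59-04:14, 06:33-08:26, 10:01-17:29.
Merge the second list: 05:37-06:06, 11:34-12:01, 13:42-17:28.
03:59-04:14: no B overlap → unchanged.
06:33-08:26: no B overlap → unchanged.
10:01-17:29 minus B → 10:01-11:34, 12:01-13:42, 17:28-17:29.

03:59-04:14, 06:33-08:26, 10:01-11:34, 12:01-13:42, 17:28-17:29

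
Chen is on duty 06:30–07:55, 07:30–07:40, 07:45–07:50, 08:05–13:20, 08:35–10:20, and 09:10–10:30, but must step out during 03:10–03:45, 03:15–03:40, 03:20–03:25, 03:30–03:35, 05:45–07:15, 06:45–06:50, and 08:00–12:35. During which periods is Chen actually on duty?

07:15–07:55, 12:35–13:20

Merge the first list: 06:30–07:55, 08:05–13:20.
Merge the second list: 03:10–03:45, 05:45–07:15, 08:00–12:35.
06:30–07:55 minus B → 07:15–07:55.
08:05–13:20 minus B → 12:35–13:20.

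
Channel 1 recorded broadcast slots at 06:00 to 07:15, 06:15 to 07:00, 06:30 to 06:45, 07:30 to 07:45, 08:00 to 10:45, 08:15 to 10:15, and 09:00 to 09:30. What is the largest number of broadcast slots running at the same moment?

3

Walk the sorted start/end points keeping a running depth.
The depth first hits 3 at 06:30.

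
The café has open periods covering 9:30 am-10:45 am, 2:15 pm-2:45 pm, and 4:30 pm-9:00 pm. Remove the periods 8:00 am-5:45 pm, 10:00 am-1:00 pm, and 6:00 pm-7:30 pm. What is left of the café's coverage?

5:45 pm–6:00 pm, 7:30 pm–9:00 pm

Merge the second list: 8:00 am–5:45 pm, 6:00 pm–7:30 pm.
9:30 am–10:45 am: fully covered by B → removed.
2:15 pm–2:45 pm: fully covered by B → removed.
4:30 pm–9:00 pm minus B → 5:45 pm–6:00 pm, 7:30 pm–9:00 pm.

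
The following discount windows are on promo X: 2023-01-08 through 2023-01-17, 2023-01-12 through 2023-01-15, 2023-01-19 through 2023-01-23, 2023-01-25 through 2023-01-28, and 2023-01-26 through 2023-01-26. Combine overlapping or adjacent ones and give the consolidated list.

2023-01-08 through 2023-01-17, 2023-01-19 through 2023-01-23, 2023-01-25 through 2023-01-28

2023-01-12 through 2023-01-15 overlaps/touches 2023-01-08 through 2023-01-17 → extend to 2023-01-08 through 2023-01-17.
2023-01-19 through 2023-01-23 is disjoint → start new block.
2023-01-25 through 2023-01-28 is disjoint → start new block.
2023-01-26 through 2023-01-26 overlaps/touches 2023-01-25 through 2023-01-28 → extend to 2023-01-25 through 2023-01-28.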